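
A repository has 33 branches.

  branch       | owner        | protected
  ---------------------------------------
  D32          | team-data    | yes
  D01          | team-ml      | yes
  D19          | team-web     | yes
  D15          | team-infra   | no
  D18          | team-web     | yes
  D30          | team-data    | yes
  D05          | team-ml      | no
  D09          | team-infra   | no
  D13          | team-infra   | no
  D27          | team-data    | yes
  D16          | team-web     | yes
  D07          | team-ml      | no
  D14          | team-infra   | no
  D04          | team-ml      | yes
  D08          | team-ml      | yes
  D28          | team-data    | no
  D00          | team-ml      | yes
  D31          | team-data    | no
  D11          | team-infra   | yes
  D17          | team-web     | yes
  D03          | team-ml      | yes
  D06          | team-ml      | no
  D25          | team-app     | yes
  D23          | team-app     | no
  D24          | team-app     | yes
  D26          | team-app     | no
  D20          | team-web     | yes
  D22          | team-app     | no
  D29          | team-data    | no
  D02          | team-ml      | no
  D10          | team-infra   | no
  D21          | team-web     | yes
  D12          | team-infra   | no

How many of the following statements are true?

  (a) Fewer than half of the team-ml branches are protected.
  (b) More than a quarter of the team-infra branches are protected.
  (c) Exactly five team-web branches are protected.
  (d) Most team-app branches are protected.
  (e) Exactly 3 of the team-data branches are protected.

1

(a) team-ml: |A| = 9, |A ∩ B| = 5; needs |A ∩ B| < |A ∖ B| — false.
(b) team-infra: |A| = 7, |A ∩ B| = 1; needs |A ∩ B| / |A| > 1/4 — false.
(c) team-web: |A| = 6, |A ∩ B| = 6; needs |A ∩ B| = 5 — false.
(d) team-app: |A| = 5, |A ∩ B| = 2; needs |A ∩ B| > |A ∖ B| — false.
(e) team-data: |A| = 6, |A ∩ B| = 3; needs |A ∩ B| = 3 — true.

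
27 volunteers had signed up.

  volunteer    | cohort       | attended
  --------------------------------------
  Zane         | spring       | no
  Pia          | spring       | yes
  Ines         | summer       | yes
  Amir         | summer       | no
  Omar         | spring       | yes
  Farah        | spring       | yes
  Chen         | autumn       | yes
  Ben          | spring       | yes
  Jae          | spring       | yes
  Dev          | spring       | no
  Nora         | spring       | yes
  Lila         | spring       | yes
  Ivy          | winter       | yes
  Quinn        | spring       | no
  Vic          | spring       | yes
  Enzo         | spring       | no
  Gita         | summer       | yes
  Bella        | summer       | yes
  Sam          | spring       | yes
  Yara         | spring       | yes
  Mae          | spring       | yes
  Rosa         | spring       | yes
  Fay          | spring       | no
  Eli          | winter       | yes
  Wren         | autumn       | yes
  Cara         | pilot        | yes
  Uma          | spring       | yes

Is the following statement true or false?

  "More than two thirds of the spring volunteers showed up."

True

Truth condition: |A ∩ B| / |A| > 2/3.
|A| = 18, |A ∩ B| = 13, |A ∖ B| = 5.
|A ∩ B|/|A| = 13/18, so the statement is true.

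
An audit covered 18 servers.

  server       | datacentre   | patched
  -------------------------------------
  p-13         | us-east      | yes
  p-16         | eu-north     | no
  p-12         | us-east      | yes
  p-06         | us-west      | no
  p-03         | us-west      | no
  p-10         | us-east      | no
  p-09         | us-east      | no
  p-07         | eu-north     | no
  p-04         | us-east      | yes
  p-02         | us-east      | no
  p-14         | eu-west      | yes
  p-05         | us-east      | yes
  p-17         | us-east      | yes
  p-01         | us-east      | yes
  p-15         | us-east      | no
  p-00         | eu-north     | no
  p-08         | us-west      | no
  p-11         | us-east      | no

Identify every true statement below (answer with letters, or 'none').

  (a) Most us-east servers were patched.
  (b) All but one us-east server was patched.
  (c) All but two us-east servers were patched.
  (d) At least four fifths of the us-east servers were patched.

(a)

|A| = 11, |A ∩ B| = 6, |A ∖ B| = 5.
(a) |A ∩ B| > |A ∖ B|: holds.
(b) |A ∖ B| = 1: fails.
(c) |A ∖ B| = 2: fails.
(d) |A ∩ B| / |A| ≥ 4/5: fails.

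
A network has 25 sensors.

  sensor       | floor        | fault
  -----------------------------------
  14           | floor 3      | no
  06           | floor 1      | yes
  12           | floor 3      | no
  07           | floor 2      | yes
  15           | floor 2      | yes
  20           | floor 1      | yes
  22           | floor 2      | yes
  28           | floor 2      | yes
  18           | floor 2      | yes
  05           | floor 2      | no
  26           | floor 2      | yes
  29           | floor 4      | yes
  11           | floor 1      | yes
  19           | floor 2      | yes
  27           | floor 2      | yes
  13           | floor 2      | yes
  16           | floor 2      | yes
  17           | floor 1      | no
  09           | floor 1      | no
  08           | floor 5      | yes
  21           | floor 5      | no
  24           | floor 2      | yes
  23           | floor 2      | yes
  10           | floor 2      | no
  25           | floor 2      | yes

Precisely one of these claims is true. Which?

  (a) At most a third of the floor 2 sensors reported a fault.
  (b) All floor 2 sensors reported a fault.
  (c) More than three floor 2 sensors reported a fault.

(c)

|A| = 15, |A ∩ B| = 13, |A ∖ B| = 2.
(a) requires |A ∩ B| / |A| ≤ 1/3: false.
(b) requires A ⊆ B, i.e. every element of A is in B (|A ∖ B| = 0): false.
(c) requires |A ∩ B| > 3: true.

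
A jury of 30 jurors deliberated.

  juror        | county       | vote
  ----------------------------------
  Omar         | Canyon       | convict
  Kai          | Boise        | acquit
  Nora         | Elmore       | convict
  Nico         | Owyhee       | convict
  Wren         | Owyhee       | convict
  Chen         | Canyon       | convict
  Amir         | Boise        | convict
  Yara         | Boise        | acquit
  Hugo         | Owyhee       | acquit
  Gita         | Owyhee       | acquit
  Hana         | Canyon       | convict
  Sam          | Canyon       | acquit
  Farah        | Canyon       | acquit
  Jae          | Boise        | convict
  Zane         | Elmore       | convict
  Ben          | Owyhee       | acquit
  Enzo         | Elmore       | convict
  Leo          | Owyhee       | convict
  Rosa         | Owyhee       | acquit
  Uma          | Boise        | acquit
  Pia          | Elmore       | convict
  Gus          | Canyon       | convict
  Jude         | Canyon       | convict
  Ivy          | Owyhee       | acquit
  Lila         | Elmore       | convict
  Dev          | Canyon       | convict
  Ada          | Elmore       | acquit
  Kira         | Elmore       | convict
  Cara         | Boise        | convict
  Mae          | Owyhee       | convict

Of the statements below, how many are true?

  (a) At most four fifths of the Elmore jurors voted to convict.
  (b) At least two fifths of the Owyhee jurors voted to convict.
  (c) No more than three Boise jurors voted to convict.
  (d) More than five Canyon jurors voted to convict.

(a) Elmore: |A| = 7, |A ∩ B| = 6; needs |A ∩ B| / |A| ≤ 4/5 — false.
(b) Owyhee: |A| = 9, |A ∩ B| = 4; needs |A ∩ B| / |A| ≥ 2/5 — true.
(c) Boise: |A| = 6, |A ∩ B| = 3; needs |A ∩ B| ≤ 3 — true.
(d) Canyon: |A| = 8, |A ∩ B| = 6; needs |A ∩ B| > 5 — true.

3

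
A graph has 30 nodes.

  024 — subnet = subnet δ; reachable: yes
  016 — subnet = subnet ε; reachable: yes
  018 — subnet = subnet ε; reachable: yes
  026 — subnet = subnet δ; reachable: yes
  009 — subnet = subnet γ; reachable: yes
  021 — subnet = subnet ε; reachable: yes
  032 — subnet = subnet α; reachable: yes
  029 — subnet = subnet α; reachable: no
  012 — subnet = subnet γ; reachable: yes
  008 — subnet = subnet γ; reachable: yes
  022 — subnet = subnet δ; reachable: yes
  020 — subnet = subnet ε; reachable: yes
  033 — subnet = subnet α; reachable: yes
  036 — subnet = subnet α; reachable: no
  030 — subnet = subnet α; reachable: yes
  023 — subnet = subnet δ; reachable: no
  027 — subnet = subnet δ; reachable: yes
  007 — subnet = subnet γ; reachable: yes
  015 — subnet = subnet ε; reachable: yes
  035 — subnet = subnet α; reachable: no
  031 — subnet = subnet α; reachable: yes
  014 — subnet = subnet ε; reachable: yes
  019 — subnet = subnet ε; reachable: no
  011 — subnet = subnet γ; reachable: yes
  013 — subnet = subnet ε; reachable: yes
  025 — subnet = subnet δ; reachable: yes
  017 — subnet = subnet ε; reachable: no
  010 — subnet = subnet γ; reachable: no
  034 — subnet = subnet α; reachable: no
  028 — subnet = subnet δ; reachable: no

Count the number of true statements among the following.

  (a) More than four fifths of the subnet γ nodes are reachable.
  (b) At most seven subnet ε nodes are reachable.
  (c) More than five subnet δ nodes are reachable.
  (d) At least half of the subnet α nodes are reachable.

3

(a) subnet γ: |A| = 6, |A ∩ B| = 5; needs |A ∩ B| / |A| > 4/5 — true.
(b) subnet ε: |A| = 9, |A ∩ B| = 7; needs |A ∩ B| ≤ 7 — true.
(c) subnet δ: |A| = 7, |A ∩ B| = 5; needs |A ∩ B| > 5 — false.
(d) subnet α: |A| = 8, |A ∩ B| = 4; needs |A ∩ B| ≥ |A ∖ B| — true.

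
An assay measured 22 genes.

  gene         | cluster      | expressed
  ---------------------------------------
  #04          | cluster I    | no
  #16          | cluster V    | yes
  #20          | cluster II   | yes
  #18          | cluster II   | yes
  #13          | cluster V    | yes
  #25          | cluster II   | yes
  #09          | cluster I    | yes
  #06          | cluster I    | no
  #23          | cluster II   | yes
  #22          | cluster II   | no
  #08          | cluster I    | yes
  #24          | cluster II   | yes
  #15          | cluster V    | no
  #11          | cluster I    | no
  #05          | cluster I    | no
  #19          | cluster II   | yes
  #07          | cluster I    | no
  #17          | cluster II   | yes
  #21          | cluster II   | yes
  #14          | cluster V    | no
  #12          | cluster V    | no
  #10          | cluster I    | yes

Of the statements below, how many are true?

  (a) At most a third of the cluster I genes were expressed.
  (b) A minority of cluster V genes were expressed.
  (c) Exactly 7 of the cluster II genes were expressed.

(a) cluster I: |A| = 8, |A ∩ B| = 3; needs |A ∩ B| / |A| ≤ 1/3 — false.
(b) cluster V: |A| = 5, |A ∩ B| = 2; needs |A ∩ B| < |A ∖ B| — true.
(c) cluster II: |A| = 9, |A ∩ B| = 8; needs |A ∩ B| = 7 — false.

1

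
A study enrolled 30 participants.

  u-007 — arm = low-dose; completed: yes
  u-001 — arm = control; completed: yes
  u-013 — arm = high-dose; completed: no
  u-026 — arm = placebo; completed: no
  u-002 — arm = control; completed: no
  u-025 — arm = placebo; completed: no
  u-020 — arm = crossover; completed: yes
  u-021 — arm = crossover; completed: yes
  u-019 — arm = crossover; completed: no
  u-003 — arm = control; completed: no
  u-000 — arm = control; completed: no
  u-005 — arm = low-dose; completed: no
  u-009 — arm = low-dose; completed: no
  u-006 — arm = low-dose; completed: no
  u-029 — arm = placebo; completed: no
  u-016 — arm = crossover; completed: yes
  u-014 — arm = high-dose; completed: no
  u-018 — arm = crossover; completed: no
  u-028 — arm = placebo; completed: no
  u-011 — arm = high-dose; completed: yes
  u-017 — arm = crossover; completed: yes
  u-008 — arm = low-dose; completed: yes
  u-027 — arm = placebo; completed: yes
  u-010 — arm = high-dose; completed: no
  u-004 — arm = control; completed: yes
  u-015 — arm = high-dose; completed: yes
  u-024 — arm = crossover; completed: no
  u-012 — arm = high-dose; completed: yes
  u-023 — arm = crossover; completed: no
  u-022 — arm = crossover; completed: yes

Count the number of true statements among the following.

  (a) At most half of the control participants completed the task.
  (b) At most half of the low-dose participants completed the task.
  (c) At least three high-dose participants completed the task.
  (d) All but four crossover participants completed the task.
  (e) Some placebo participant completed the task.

(a) control: |A| = 5, |A ∩ B| = 2; needs |A ∩ B| ≤ |A ∖ B| — true.
(b) low-dose: |A| = 5, |A ∩ B| = 2; needs |A ∩ B| ≤ |A ∖ B| — true.
(c) high-dose: |A| = 6, |A ∩ B| = 3; needs |A ∩ B| ≥ 3 — true.
(d) crossover: |A| = 9, |A ∩ B| = 5; needs |A ∖ B| = 4 — true.
(e) placebo: |A| = 5, |A ∩ B| = 1; needs A ∩ B ≠ ∅ (|A ∩ B| ≥ 1) — true.

5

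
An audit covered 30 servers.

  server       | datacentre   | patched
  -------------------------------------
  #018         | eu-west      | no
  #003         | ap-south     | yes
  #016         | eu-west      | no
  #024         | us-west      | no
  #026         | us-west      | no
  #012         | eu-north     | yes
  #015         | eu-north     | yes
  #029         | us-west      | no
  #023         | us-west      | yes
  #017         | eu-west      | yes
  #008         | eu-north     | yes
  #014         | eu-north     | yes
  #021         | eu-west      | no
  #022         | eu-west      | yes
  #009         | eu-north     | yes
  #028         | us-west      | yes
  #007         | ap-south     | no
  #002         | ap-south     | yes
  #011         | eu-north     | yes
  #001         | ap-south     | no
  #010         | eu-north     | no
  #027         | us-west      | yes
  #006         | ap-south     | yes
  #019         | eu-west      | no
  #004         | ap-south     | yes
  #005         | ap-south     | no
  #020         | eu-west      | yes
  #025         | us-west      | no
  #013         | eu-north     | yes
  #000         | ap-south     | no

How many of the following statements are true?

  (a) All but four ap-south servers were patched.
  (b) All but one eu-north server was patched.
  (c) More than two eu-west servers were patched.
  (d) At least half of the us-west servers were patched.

(a) ap-south: |A| = 8, |A ∩ B| = 4; needs |A ∖ B| = 4 — true.
(b) eu-north: |A| = 8, |A ∩ B| = 7; needs |A ∖ B| = 1 — true.
(c) eu-west: |A| = 7, |A ∩ B| = 3; needs |A ∩ B| > 2 — true.
(d) us-west: |A| = 7, |A ∩ B| = 3; needs |A ∩ B| ≥ |A ∖ B| — false.

3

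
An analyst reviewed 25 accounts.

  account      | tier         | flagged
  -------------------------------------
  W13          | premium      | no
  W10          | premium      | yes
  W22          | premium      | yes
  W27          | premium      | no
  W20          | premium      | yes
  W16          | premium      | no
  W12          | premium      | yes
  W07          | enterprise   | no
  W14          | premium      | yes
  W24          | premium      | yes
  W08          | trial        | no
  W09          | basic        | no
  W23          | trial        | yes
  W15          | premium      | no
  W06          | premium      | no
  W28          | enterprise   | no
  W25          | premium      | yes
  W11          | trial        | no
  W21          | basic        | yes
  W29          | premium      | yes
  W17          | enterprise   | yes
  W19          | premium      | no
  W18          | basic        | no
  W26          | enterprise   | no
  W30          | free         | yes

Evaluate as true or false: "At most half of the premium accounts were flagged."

False

Truth condition: |A ∩ B| ≤ |A ∖ B|.
A (the restrictor) = {W13, W10, W22, W27, W20, W16, W12, W14, W24, W15, W06, W25, W29, W19}, |A| = 14.
A ∩ B = {W10, W22, W20, W12, W14, W24, W25, W29}, so |A ∩ B| = 8.
A ∖ B = {W13, W27, W16, W15, W06, W19}, so |A ∖ B| = 6.
8 > 6, so the statement is false.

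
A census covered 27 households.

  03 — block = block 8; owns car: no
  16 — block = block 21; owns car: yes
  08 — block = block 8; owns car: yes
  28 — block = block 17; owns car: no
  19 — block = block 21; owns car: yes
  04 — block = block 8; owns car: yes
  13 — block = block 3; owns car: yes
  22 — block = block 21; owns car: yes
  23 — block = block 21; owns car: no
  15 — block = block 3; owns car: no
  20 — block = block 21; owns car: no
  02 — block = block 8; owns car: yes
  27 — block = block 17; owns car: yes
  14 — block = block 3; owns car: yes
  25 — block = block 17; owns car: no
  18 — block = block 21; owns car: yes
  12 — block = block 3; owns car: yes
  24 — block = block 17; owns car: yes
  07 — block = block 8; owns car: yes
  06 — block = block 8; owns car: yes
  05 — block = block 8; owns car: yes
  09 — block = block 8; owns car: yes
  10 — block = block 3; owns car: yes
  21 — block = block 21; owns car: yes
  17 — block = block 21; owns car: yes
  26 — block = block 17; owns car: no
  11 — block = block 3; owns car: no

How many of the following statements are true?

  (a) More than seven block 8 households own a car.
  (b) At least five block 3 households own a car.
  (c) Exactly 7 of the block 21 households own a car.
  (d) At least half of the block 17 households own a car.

(a) block 8: |A| = 8, |A ∩ B| = 7; needs |A ∩ B| > 7 — false.
(b) block 3: |A| = 6, |A ∩ B| = 4; needs |A ∩ B| ≥ 5 — false.
(c) block 21: |A| = 8, |A ∩ B| = 6; needs |A ∩ B| = 7 — false.
(d) block 17: |A| = 5, |A ∩ B| = 2; needs |A ∩ B| ≥ |A ∖ B| — false.

0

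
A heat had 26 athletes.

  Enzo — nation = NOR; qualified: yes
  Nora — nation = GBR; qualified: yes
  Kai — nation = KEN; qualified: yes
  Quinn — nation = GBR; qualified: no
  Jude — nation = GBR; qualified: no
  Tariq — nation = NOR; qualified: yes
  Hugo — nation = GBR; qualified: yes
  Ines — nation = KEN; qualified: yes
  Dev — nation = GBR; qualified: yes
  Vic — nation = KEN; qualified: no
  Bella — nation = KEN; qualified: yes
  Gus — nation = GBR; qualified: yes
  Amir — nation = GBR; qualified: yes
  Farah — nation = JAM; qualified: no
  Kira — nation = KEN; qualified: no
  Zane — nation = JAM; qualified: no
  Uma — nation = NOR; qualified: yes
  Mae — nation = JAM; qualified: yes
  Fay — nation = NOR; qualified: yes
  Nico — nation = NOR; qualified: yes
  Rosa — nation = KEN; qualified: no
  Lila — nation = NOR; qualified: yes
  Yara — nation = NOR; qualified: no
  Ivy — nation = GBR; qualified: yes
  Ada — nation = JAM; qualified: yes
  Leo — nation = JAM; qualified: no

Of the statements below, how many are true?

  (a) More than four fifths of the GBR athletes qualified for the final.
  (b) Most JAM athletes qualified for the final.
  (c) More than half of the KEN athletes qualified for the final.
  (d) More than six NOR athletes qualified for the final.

0

(a) GBR: |A| = 8, |A ∩ B| = 6; needs |A ∩ B| / |A| > 4/5 — false.
(b) JAM: |A| = 5, |A ∩ B| = 2; needs |A ∩ B| > |A ∖ B| — false.
(c) KEN: |A| = 6, |A ∩ B| = 3; needs |A ∩ B| > |A ∖ B| — false.
(d) NOR: |A| = 7, |A ∩ B| = 6; needs |A ∩ B| > 6 — false.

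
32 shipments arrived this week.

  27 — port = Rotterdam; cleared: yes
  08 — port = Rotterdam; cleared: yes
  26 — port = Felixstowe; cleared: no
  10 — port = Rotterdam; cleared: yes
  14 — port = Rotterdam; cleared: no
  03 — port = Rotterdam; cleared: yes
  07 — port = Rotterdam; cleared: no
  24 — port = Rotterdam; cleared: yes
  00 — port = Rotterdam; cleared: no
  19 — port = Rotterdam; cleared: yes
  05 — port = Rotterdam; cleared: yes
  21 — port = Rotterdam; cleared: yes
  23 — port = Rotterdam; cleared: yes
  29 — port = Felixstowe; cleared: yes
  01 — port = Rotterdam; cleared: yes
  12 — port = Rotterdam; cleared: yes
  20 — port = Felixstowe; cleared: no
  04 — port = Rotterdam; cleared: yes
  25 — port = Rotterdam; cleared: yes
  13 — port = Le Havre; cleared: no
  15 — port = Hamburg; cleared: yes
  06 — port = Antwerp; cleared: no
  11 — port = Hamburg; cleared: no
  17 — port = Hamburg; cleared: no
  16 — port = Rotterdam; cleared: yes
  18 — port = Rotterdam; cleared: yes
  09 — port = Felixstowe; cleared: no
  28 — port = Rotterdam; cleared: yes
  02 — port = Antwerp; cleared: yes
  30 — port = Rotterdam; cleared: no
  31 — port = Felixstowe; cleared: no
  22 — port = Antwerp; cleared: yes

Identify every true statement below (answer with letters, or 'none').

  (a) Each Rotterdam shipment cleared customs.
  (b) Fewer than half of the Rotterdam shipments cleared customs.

none

|A| = 20, |A ∩ B| = 16, |A ∖ B| = 4.
(a) A ⊆ B, i.e. every element of A is in B (|A ∖ B| = 0): fails.
(b) |A ∩ B| < |A ∖ B|: fails.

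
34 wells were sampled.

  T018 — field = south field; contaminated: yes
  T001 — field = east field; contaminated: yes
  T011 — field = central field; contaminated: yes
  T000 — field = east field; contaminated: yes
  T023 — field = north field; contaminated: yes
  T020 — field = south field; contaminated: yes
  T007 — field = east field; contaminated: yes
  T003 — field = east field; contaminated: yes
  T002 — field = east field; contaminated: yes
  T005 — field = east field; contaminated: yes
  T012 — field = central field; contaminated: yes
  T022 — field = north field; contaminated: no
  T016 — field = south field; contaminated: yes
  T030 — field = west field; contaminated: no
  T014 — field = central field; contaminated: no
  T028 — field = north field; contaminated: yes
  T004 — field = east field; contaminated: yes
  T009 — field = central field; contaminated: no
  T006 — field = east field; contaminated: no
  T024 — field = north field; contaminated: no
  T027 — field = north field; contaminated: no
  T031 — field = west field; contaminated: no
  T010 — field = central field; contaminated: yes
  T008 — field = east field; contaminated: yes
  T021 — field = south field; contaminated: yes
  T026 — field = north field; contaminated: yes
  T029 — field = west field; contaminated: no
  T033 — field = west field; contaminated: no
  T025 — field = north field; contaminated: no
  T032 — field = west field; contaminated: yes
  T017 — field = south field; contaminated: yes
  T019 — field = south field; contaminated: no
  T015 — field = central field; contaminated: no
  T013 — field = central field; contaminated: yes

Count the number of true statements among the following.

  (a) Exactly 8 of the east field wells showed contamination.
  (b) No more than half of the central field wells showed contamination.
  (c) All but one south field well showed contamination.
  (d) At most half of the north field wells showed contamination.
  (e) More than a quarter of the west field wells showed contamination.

(a) east field: |A| = 9, |A ∩ B| = 8; needs |A ∩ B| = 8 — true.
(b) central field: |A| = 7, |A ∩ B| = 4; needs |A ∩ B| ≤ |A ∖ B| — false.
(c) south field: |A| = 6, |A ∩ B| = 5; needs |A ∖ B| = 1 — true.
(d) north field: |A| = 7, |A ∩ B| = 3; needs |A ∩ B| ≤ |A ∖ B| — true.
(e) west field: |A| = 5, |A ∩ B| = 1; needs |A ∩ B| / |A| > 1/4 — false.

3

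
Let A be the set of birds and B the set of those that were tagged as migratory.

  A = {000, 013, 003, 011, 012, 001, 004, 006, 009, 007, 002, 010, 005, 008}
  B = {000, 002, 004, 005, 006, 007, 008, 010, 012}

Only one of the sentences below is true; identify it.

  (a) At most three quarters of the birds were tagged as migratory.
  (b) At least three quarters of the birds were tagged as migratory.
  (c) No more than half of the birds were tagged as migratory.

(a)

|A| = 14, |A ∩ B| = 9, |A ∖ B| = 5.
(a) requires |A ∩ B| / |A| ≤ 3/4: true.
(b) requires |A ∩ B| / |A| ≥ 3/4: false.
(c) requires |A ∩ B| ≤ |A ∖ B|: false.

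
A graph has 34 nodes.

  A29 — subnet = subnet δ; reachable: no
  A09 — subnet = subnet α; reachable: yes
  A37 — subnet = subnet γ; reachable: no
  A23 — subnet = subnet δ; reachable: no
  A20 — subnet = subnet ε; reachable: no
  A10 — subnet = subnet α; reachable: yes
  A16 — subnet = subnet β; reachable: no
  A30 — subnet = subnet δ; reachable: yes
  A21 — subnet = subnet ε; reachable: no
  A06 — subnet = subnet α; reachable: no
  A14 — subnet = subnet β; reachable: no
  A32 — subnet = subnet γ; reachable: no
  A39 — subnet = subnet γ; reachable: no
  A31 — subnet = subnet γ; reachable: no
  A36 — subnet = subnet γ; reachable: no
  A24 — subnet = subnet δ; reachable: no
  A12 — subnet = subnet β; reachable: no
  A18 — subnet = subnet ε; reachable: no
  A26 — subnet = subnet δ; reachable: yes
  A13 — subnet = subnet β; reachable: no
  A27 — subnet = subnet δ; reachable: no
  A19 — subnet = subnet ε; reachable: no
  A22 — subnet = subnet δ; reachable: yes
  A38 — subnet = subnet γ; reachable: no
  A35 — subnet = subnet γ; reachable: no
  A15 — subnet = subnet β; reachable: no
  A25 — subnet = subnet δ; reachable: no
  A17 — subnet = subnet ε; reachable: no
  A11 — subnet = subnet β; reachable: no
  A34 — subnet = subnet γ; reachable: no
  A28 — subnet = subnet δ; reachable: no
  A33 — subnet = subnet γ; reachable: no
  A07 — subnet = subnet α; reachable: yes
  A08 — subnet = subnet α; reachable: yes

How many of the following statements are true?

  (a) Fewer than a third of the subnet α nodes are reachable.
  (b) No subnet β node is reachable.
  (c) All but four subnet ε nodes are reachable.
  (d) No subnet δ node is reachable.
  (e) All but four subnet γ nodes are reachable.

(a) subnet α: |A| = 5, |A ∩ B| = 4; needs |A ∩ B| / |A| < 1/3 — false.
(b) subnet β: |A| = 6, |A ∩ B| = 0; needs A ∩ B = ∅ (|A ∩ B| = 0) — true.
(c) subnet ε: |A| = 5, |A ∩ B| = 0; needs |A ∖ B| = 4 — false.
(d) subnet δ: |A| = 9, |A ∩ B| = 3; needs A ∩ B = ∅ (|A ∩ B| = 0) — false.
(e) subnet γ: |A| = 9, |A ∩ B| = 0; needs |A ∖ B| = 4 — false.

1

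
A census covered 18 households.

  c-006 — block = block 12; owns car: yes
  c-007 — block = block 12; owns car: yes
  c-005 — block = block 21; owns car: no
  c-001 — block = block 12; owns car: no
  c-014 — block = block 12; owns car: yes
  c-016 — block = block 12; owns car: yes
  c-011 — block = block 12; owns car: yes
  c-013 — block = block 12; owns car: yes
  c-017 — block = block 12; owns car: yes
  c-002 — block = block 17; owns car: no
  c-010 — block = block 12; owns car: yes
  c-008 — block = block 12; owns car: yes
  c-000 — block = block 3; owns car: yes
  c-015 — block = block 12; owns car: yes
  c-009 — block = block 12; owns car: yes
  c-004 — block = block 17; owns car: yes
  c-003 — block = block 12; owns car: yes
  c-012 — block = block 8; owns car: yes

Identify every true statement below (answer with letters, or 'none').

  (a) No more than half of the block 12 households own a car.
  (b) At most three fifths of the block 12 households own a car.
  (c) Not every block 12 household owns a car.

(c)

|A| = 13, |A ∩ B| = 12, |A ∖ B| = 1.
(a) |A ∩ B| ≤ |A ∖ B|: fails.
(b) |A ∩ B| / |A| ≤ 3/5: fails.
(c) A ⊄ B (|A ∖ B| ≥ 1): holds.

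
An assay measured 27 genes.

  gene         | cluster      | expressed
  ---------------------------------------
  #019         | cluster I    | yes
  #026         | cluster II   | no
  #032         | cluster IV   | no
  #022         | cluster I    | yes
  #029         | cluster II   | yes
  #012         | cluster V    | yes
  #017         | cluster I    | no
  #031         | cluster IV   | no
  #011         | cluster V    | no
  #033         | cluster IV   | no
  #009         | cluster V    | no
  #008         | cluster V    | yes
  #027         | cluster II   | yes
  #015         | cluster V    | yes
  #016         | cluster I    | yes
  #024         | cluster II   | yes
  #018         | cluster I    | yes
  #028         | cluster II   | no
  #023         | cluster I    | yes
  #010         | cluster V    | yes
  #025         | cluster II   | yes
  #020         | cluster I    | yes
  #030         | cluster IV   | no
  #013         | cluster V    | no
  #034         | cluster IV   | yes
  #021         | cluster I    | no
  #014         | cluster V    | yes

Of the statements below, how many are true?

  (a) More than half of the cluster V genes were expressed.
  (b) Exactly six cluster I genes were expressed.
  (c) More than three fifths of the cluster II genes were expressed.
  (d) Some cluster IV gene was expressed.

(a) cluster V: |A| = 8, |A ∩ B| = 5; needs |A ∩ B| > |A ∖ B| — true.
(b) cluster I: |A| = 8, |A ∩ B| = 6; needs |A ∩ B| = 6 — true.
(c) cluster II: |A| = 6, |A ∩ B| = 4; needs |A ∩ B| / |A| > 3/5 — true.
(d) cluster IV: |A| = 5, |A ∩ B| = 1; needs A ∩ B ≠ ∅ (|A ∩ B| ≥ 1) — true.

4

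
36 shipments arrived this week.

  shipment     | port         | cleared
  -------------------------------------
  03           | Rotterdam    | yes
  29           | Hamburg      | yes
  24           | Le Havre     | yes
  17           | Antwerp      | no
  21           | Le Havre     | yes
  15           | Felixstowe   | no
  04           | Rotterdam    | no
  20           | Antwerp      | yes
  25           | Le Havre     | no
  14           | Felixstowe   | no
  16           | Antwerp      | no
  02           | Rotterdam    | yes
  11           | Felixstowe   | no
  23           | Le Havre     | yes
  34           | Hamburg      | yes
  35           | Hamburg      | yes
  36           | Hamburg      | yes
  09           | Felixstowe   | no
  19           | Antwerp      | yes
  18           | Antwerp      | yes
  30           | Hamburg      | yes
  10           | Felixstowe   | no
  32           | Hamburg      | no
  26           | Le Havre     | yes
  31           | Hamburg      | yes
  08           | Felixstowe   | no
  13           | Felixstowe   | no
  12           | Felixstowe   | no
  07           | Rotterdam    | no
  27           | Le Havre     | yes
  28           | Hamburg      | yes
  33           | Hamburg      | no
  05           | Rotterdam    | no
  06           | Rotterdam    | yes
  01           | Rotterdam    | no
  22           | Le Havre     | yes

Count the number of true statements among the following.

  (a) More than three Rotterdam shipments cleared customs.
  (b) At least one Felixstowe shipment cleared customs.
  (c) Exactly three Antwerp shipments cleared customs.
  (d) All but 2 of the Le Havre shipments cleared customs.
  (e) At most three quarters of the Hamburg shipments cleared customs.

1

(a) Rotterdam: |A| = 7, |A ∩ B| = 3; needs |A ∩ B| > 3 — false.
(b) Felixstowe: |A| = 8, |A ∩ B| = 0; needs A ∩ B ≠ ∅ (|A ∩ B| ≥ 1) — false.
(c) Antwerp: |A| = 5, |A ∩ B| = 3; needs |A ∩ B| = 3 — true.
(d) Le Havre: |A| = 7, |A ∩ B| = 6; needs |A ∖ B| = 2 — false.
(e) Hamburg: |A| = 9, |A ∩ B| = 7; needs |A ∩ B| / |A| ≤ 3/4 — false.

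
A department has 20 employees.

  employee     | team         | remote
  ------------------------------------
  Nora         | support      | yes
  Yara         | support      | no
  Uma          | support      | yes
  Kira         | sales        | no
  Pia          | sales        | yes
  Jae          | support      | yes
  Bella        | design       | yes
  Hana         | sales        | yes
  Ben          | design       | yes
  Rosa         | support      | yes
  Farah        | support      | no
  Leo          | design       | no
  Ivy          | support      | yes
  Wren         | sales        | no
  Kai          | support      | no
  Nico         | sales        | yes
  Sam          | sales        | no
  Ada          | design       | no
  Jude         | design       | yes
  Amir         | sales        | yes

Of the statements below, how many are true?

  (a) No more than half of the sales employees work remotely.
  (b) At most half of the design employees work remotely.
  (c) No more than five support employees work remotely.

(a) sales: |A| = 7, |A ∩ B| = 4; needs |A ∩ B| ≤ |A ∖ B| — false.
(b) design: |A| = 5, |A ∩ B| = 3; needs |A ∩ B| ≤ |A ∖ B| — false.
(c) support: |A| = 8, |A ∩ B| = 5; needs |A ∩ B| ≤ 5 — true.

1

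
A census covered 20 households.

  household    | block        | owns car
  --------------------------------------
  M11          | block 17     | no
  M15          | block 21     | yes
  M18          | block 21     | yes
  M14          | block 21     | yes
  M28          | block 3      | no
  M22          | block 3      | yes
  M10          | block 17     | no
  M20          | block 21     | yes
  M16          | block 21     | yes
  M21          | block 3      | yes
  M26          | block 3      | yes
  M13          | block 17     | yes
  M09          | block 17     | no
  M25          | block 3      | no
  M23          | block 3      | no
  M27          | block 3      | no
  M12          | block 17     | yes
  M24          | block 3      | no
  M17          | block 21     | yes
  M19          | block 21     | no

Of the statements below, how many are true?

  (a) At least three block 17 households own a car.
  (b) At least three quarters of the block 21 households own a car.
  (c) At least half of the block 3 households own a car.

1

(a) block 17: |A| = 5, |A ∩ B| = 2; needs |A ∩ B| ≥ 3 — false.
(b) block 21: |A| = 7, |A ∩ B| = 6; needs |A ∩ B| / |A| ≥ 3/4 — true.
(c) block 3: |A| = 8, |A ∩ B| = 3; needs |A ∩ B| ≥ |A ∖ B| — false.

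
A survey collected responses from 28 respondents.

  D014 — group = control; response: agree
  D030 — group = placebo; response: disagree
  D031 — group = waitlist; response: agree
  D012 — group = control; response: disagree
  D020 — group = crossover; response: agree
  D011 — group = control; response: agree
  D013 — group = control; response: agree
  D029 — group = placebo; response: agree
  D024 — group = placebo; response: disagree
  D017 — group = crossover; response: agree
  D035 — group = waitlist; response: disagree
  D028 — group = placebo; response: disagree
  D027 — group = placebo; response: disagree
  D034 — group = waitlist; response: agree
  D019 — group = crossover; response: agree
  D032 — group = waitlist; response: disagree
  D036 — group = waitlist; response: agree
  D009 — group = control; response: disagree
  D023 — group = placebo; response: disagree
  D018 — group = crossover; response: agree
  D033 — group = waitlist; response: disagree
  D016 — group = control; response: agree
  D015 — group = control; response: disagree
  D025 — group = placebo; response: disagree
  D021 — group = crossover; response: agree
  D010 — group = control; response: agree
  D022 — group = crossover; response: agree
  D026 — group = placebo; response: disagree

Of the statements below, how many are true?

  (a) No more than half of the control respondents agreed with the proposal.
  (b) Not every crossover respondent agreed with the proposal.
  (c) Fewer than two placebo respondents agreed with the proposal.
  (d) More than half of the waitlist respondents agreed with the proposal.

(a) control: |A| = 8, |A ∩ B| = 5; needs |A ∩ B| ≤ |A ∖ B| — false.
(b) crossover: |A| = 6, |A ∩ B| = 6; needs A ⊄ B (|A ∖ B| ≥ 1) — false.
(c) placebo: |A| = 8, |A ∩ B| = 1; needs |A ∩ B| < 2 — true.
(d) waitlist: |A| = 6, |A ∩ B| = 3; needs |A ∩ B| > |A ∖ B| — false.

1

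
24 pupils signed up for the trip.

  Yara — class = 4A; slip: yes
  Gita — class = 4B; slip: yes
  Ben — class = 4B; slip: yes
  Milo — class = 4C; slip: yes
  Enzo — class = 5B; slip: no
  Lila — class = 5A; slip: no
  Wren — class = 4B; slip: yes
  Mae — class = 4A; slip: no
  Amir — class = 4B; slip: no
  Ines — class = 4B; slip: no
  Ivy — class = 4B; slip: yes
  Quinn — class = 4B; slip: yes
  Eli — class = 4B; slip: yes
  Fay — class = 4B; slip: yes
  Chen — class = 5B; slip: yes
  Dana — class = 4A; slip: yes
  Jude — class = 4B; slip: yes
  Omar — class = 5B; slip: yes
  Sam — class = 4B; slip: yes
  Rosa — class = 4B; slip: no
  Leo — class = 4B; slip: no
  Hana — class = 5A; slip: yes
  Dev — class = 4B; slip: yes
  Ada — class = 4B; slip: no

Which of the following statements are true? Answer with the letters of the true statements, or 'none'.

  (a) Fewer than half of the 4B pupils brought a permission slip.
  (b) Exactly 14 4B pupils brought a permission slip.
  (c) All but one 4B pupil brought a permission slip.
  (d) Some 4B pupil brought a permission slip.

|A| = 15, |A ∩ B| = 10, |A ∖ B| = 5.
(a) |A ∩ B| < |A ∖ B|: fails.
(b) |A ∩ B| = 14: fails.
(c) |A ∖ B| = 1: fails.
(d) A ∩ B ≠ ∅ (|A ∩ B| ≥ 1): holds.

(d)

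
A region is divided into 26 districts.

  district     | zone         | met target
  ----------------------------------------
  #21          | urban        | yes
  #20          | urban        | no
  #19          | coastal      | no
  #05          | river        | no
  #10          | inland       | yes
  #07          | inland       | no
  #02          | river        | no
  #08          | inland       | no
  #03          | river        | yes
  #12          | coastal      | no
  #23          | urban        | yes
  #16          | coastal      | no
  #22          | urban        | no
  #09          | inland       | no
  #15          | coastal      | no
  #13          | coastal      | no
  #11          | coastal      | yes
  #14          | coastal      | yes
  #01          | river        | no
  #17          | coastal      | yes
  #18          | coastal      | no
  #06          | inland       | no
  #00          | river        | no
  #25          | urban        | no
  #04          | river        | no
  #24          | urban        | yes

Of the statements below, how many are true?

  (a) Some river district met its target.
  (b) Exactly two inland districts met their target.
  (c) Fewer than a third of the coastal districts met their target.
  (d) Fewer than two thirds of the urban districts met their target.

(a) river: |A| = 6, |A ∩ B| = 1; needs A ∩ B ≠ ∅ (|A ∩ B| ≥ 1) — true.
(b) inland: |A| = 5, |A ∩ B| = 1; needs |A ∩ B| = 2 — false.
(c) coastal: |A| = 9, |A ∩ B| = 3; needs |A ∩ B| / |A| < 1/3 — false.
(d) urban: |A| = 6, |A ∩ B| = 3; needs |A ∩ B| / |A| < 2/3 — true.

2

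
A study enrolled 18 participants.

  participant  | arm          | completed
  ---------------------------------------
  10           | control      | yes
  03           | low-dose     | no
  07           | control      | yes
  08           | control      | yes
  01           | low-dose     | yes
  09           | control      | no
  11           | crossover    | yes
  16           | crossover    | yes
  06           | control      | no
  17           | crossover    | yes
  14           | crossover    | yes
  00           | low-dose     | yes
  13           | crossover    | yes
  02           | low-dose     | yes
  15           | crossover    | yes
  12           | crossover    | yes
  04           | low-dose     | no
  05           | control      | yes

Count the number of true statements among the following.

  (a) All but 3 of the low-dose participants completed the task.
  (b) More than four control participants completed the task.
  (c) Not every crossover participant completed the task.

0

(a) low-dose: |A| = 5, |A ∩ B| = 3; needs |A ∖ B| = 3 — false.
(b) control: |A| = 6, |A ∩ B| = 4; needs |A ∩ B| > 4 — false.
(c) crossover: |A| = 7, |A ∩ B| = 7; needs A ⊄ B (|A ∖ B| ≥ 1) — false.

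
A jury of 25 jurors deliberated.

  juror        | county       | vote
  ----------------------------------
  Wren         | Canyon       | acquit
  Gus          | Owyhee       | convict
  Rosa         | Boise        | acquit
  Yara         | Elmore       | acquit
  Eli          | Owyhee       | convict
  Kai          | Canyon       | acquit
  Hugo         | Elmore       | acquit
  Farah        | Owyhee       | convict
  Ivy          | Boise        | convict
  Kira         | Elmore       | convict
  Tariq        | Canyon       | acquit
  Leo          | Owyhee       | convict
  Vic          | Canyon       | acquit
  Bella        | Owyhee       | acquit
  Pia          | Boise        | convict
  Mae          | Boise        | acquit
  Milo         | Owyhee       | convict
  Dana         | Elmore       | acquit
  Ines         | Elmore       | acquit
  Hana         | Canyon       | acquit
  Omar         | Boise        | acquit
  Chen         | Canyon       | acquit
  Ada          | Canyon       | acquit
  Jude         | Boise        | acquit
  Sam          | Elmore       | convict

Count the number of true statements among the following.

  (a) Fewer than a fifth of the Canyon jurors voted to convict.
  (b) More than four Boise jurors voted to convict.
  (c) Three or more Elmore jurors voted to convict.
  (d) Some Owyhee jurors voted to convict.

(a) Canyon: |A| = 7, |A ∩ B| = 0; needs |A ∩ B| / |A| < 1/5 — true.
(b) Boise: |A| = 6, |A ∩ B| = 2; needs |A ∩ B| > 4 — false.
(c) Elmore: |A| = 6, |A ∩ B| = 2; needs |A ∩ B| ≥ 3 — false.
(d) Owyhee: |A| = 6, |A ∩ B| = 5; needs A ∩ B ≠ ∅ (|A ∩ B| ≥ 1) — true.

2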